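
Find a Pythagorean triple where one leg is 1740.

We need the other leg and hypotenuse such that 1740² + x² = c².
Take x = 59, c = 1741: 1740² + 59² = 3027600 + 3481 = 3031081 = 1741² ✓
Triple: (59, 1740, 1741)

(59, 1740, 1741)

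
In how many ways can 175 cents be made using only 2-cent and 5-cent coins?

We need non-negative integers (x, y) with 2x + 5y = 175.
For each x from 0 to 87, check if (175 - 2x) is a non-negative multiple of 5.
Solutions (x, y): (0,35), (5,33), (10,31), (15,29), ...
Count: 18

18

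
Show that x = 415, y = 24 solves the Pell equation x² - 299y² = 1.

Compute x² = 415² = 172225
Compute 299y² = 299·24² = 299·576 = 172224
x² - 299y² = 172225 - 172224 = 1
Since this equals 1, (415, 24) is a solution.

Yes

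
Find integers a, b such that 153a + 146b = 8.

Step 1: Check solvability.
gcd(153, 146) = 1
Since 1 divides 8, solutions exist.

Step 2: Apply extended Euclidean algorithm to find gcd.
We find integers such that 153*x0 + 146*y0 = 1

Step 3: Scale the particular solution.
Multiply by 8/1 = 8:
a = 168, b = -176

Step 4: Verify.
153*(168) + 146*(-176) = 8 = 8 ✓

a = 168, b = -176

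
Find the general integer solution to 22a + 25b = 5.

Step 1: Compute gcd(22, 25) = 1.
Since 1 divides 5, solutions exist.

Step 2: Find a particular solution using extended Euclidean algorithm.
We get a₀ = 40, b₀ = -35.
Check: 22*40 + 25*-35 = 5 = 5 ✓

Step 3: Write the general solution.
a = 40 + (25/1)t = 40 + 25t
b = -35 - (22/1)t = -35 - 22t
for any integer t.

a = 40 + 25t, b = -35 - 22t for integer t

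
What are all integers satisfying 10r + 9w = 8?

Step 1: Compute gcd(10, 9) = 1.
Since 1 divides 8, solutions exist.

Step 2: Find a particular solution using extended Euclidean algorithm.
We get r₀ = 8, w₀ = -8.
Check: 10*8 + 9*-8 = 8 = 8 ✓

Step 3: Write the general solution.
r = 8 + (9/1)t = 8 + 9t
w = -8 - (10/1)t = -8 - 10t
for any integer t.

r = 8 + 9t, w = -8 - 10t for integer t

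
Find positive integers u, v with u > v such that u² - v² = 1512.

Factor: u² - v² = (u+v)(u-v) = 1512.
We need two factors of 1512 with the same parity.
Use u+v = 756 and u-v = 2 (product 756·2 = 1512).
Adding: 2u = 758, so u = 379.
Subtracting: 2v = 754, so v = 377.
Check: 379² - 377² = 143641 - 142129 = 1512 ✓

u = 379, v = 377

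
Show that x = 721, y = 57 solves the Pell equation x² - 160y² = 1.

Compute x² = 721² = 519841
Compute 160y² = 160·57² = 160·3249 = 519840
x² - 160y² = 519841 - 519840 = 1
Since this equals 1, (721, 57) is a solution.

Yes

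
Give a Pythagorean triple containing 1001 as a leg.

We need the other leg and hypotenuse such that 1001² + x² = c².
Take x = 168, c = 1015: 1001² + 168² = 1002001 + 28224 = 1030225 = 1015² ✓
Triple: (1001, 168, 1015)

(1001, 168, 1015)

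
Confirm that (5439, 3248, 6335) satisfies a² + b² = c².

Compute a² + b² = 5439² + 3248² = 29582721 + 10549504 = 40132225
Compute c² = 6335² = 40132225
Since 40132225 = 40132225, confirmed.

Yes, it is a Pythagorean triple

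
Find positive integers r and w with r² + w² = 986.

We need to find integers r, w > 0 such that r² + w² = 986.
Trying r = 5: w² = 986 - 5² = 986 - 25 = 961
w = 31
Check: 5² + 31² = 25 + 961 = 986 ✓

986 = 5² + 31²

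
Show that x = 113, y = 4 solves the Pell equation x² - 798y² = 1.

Compute x² = 113² = 12769
Compute 798y² = 798·4² = 798·16 = 12768
x² - 798y² = 12769 - 12768 = 1
Since this equals 1, (113, 4) is a solution.

Yes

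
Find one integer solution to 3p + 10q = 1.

Step 1: Check solvability.
gcd(3, 10) = 1
Since 1 divides 1, solutions exist.

Step 2: Apply extended Euclidean algorithm to find gcd.
We find integers such that 3*x0 + 10*y0 = 1

Step 3: Scale the particular solution.
Multiply by 1/1 = 1:
p = -3, q = 1

Step 4: Verify.
3*(-3) + 10*(1) = 1 = 1 ✓

p = -3, q = 1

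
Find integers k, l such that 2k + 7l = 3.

Step 1: Check solvability.
gcd(2, 7) = 1
Since 1 divides 3, solutions exist.

Step 2: Apply extended Euclidean algorithm to find gcd.
We find integers such that 2*x0 + 7*y0 = 1

Step 3: Scale the particular solution.
Multiply by 3/1 = 3:
k = -9, l = 3

Step 4: Verify.
2*(-9) + 7*(3) = 3 = 3 ✓

k = -9, l = 3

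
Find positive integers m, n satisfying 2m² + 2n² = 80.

Try small values of m and check whether (80 - 2m²)/2 is a perfect square.
m = 2: 2·2² = 8, so 2n² = 80 - 8 = 72, giving n² = 36, n = 6.
Check: 2·2² + 2·6² = 8 + 72 = 80 ✓

m = 2, n = 6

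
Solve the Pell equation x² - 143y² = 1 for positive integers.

We seek the smallest positive integers (x, y) with x² - 143y² = 1, i.e., x² = 143y² + 1.
Try successive y values:
y = 1: x² = 143·1² + 1 = 144, x = 12 ✓

Verify: 12² - 143·1² = 144 - 143 = 1 ✓

x = 12, y = 1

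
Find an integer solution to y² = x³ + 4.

Try small integer x values and check whether x³ + 4 is a perfect square.
x = 0: x³ + 4 = 0³ + 4 = 0 + 4 = 4
Is 4 a perfect square? 2² = 4 ✓
So (x, y) = (0, -2) is a solution.

x = 0, y = -2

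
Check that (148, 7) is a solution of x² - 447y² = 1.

Compute x² = 148² = 21904
Compute 447y² = 447·7² = 447·49 = 21903
x² - 447y² = 21904 - 21903 = 1
Since this equals 1, (148, 7) is a solution.

Yes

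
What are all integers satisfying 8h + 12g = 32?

Step 1: Compute gcd(8, 12) = 4.
Since 4 divides 32, solutions exist.

Step 2: Find a particular solution using extended Euclidean algorithm.
We get h₀ = -8, g₀ = 8.
Check: 8*-8 + 12*8 = 32 = 32 ✓

Step 3: Write the general solution.
h = -8 + (12/4)t = -8 + 3t
g = 8 - (8/4)t = 8 - 2t
for any integer t.

h = -8 + 3t, g = 8 - 2t for integer t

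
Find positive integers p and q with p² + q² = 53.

We need to find integers p, q > 0 such that p² + q² = 53.
Trying p = 2: q² = 53 - 2² = 53 - 4 = 49
q = 7
Check: 2² + 7² = 4 + 49 = 53 ✓

53 = 2² + 7²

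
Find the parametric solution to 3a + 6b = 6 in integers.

Step 1: Compute gcd(3, 6) = 3.
Since 3 divides 6, solutions exist.

Step 2: Find a particular solution using extended Euclidean algorithm.
We get a₀ = 2, b₀ = 0.
Check: 3*2 + 6*0 = 6 = 6 ✓

Step 3: Write the general solution.
a = 2 + (6/3)t = 2 + 2t
b = 0 - (3/3)t = 0 - 1t
for any integer t.

a = 2 + 2t, b = 0 - 1t for integer t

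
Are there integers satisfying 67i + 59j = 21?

Step 1: Compute gcd(67, 59).
gcd(67, 59) = 1

Step 2: Check divisibility.
Does 1 divide 21? 21 = 1 x 21, so yes.

By the theorem on linear Diophantine equations, 67i + 59j = 21 has integer solutions if and only if gcd(67, 59) divides 21. Since 1 | 21, solutions exist.

Yes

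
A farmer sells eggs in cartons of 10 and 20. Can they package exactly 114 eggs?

We need non-negative a, b with 10a + 20b = 114.
gcd(10, 20) = 10, and 10 does not divide 114.
No integer solutions exist.

No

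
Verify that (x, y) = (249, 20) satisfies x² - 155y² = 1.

Compute x² = 249² = 62001
Compute 155y² = 155·20² = 155·400 = 62000
x² - 155y² = 62001 - 62000 = 1
Since this equals 1, (249, 20) is a solution.

Yes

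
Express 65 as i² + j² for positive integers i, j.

We need to find integers i, j > 0 such that i² + j² = 65.
Trying i = 1: j² = 65 - 1² = 65 - 1 = 64
j = 8
Check: 1² + 8² = 1 + 64 = 65 ✓

65 = 1² + 8²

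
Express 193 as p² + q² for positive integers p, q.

We need to find integers p, q > 0 such that p² + q² = 193.
Trying p = 7: q² = 193 - 7² = 193 - 49 = 144
q = 12
Check: 7² + 12² = 49 + 144 = 193 ✓

193 = 7² + 12²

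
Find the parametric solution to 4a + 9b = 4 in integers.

Step 1: Compute gcd(4, 9) = 1.
Since 1 divides 4, solutions exist.

Step 2: Find a particular solution using extended Euclidean algorithm.
We get a₀ = -8, b₀ = 4.
Check: 4*-8 + 9*4 = 4 = 4 ✓

Step 3: Write the general solution.
a = -8 + (9/1)t = -8 + 9t
b = 4 - (4/1)t = 4 - 4t
for any integer t.

a = -8 + 9t, b = 4 - 4t for integer t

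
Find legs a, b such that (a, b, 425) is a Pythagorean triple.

We need a² + b² = 425² = 180625.
Trying: 297² + 304² = 88209 + 92416 = 180625 ✓

(297, 304, 425)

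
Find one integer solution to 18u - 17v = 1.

Step 1: Check solvability.
gcd(18, 17) = 1
Since 1 divides 1, solutions exist.

Step 2: Apply extended Euclidean algorithm to find gcd.
We find integers such that 18*x0 + 17*y0 = 1

Step 3: Scale the particular solution.
Multiply by 1/1 = 1:
u = 1, v = 1

Step 4: Verify.
18*(1) - 17*(1) = 1 = 1 ✓

u = 1, v = 1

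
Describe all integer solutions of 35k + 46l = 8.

Step 1: Compute gcd(35, 46) = 1.
Since 1 divides 8, solutions exist.

Step 2: Find a particular solution using extended Euclidean algorithm.
We get k₀ = -168, l₀ = 128.
Check: 35*-168 + 46*128 = 8 = 8 ✓

Step 3: Write the general solution.
k = -168 + (46/1)t = -168 + 46t
l = 128 - (35/1)t = 128 - 35t
for any integer t.

k = -168 + 46t, l = 128 - 35t for integer t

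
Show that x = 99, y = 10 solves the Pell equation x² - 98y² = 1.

Compute x² = 99² = 9801
Compute 98y² = 98·10² = 98·100 = 9800
x² - 98y² = 9801 - 9800 = 1
Since this equals 1, (99, 10) is a solution.

Yes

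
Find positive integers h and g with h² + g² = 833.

We need to find integers h, g > 0 such that h² + g² = 833.
Trying h = 7: g² = 833 - 7² = 833 - 49 = 784
g = 28
Check: 7² + 28² = 49 + 784 = 833 ✓

833 = 7² + 28²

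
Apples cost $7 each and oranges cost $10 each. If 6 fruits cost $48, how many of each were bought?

Let a = apples, o = oranges.
a + o = 6
7a + 10o = 48
Substitute o = 6 - a:
7a + 10(6 - a) = 48
(7 - 10)a = 48 - 60
-3a = -12
a = 4, o = 6 - 4 = 2

Apples: 4, Oranges: 2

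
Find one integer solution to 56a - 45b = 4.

Step 1: Check solvability.
gcd(56, 45) = 1
Since 1 divides 4, solutions exist.

Step 2: Apply extended Euclidean algorithm to find gcd.
We find integers such that 56*x0 + 45*y0 = 1

Step 3: Scale the particular solution.
Multiply by 4/1 = 4:
a = -16, b = -20

Step 4: Verify.
56*(-16) - 45*(-20) = 4 = 4 ✓

a = -16, b = -20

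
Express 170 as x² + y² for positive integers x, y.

We need to find integers x, y > 0 such that x² + y² = 170.
Trying x = 1: y² = 170 - 1² = 170 - 1 = 169
y = 13
Check: 1² + 13² = 1 + 169 = 170 ✓

170 = 1² + 13²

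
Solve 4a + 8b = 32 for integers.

Step 1: Check solvability.
gcd(4, 8) = 4
Since 4 divides 32, solutions exist.

Step 2: Apply extended Euclidean algorithm to find gcd.
We find integers such that 4*x0 + 8*y0 = 4

Step 3: Scale the particular solution.
Multiply by 32/4 = 8:
a = 8, b = 0

Step 4: Verify.
4*(8) + 8*(0) = 32 = 32 ✓

a = 8, b = 0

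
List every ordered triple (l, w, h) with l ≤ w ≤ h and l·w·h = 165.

Iterate l from 1 to ⌊165^(1/3)⌋. For each l dividing 165, iterate w ≥ l with w dividing 165/l, and set h = 165/(l·w).
Triples found (5): (1×1×165), (1×3×55), (1×5×33), (1×11×15), (3×5×11)

(1×1×165), (1×3×55), (1×5×33), (1×11×15), (3×5×11)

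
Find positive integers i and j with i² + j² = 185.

We need to find integers i, j > 0 such that i² + j² = 185.
Trying i = 4: j² = 185 - 4² = 185 - 16 = 169
j = 13
Check: 4² + 13² = 16 + 169 = 185 ✓

185 = 4² + 13²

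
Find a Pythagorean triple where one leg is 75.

We need the other leg and hypotenuse such that 75² + x² = c².
Take x = 560, c = 565: 75² + 560² = 5625 + 313600 = 319225 = 565² ✓
Triple: (75, 560, 565)

(75, 560, 565)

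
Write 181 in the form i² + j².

We need to find integers i, j > 0 such that i² + j² = 181.
Trying i = 9: j² = 181 - 9² = 181 - 81 = 100
j = 10
Check: 9² + 10² = 81 + 100 = 181 ✓

181 = 9² + 10²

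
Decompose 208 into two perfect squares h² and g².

We need to find integers h, g > 0 such that h² + g² = 208.
Trying h = 8: g² = 208 - 8² = 208 - 64 = 144
g = 12
Check: 8² + 12² = 64 + 144 = 208 ✓

208 = 8² + 12²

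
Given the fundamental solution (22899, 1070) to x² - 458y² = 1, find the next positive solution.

Solutions to x² - Dy² = 1 are generated by powers of (x₀ + y₀√D).
The next solution satisfies x₁ + y₁√458 = (x₀ + y₀√458)², giving:
x₁ = x₀² + 458y₀² = 22899² + 458·1070² = 524364201 + 524364200 = 1048728401
y₁ = 2x₀y₀ = 2·22899·1070 = 49003860

Verify: 1048728401² - 458·49003860² = 1099831259064016801 - 1099831259064016800 = 1 ✓

x = 1048728401, y = 49003860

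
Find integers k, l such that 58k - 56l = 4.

Step 1: Check solvability.
gcd(58, 56) = 2
Since 2 divides 4, solutions exist.

Step 2: Apply extended Euclidean algorithm to find gcd.
We find integers such that 58*x0 + 56*y0 = 2

Step 3: Scale the particular solution.
Multiply by 4/2 = 2:
k = 2, l = 2

Step 4: Verify.
58*(2) - 56*(2) = 4 = 4 ✓

k = 2, l = 2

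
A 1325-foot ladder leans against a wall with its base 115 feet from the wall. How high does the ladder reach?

The ladder, wall, and ground form a right triangle with hypotenuse 1325 and one leg 115.
By the Pythagorean theorem: h² = 1325² - 115² = 1755625 - 13225 = 1742400
h = √1742400 = 1320 feet

1320 feet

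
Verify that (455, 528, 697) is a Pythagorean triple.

Compute a² + b² = 455² + 528² = 207025 + 278784 = 485809
Compute c² = 697² = 485809
Since 485809 = 485809, confirmed.

Yes, it is a Pythagorean triple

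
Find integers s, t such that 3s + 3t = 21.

Step 1: Check solvability.
gcd(3, 3) = 3
Since 3 divides 21, solutions exist.

Step 2: Apply extended Euclidean algorithm to find gcd.
We find integers such that 3*x0 + 3*y0 = 3

Step 3: Scale the particular solution.
Multiply by 21/3 = 7:
s = 0, t = 7

Step 4: Verify.
3*(0) + 3*(7) = 21 = 21 ✓

s = 0, t = 7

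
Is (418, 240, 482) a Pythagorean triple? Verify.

Compute a² + b² = 418² + 240² = 174724 + 57600 = 232324
Compute c² = 482² = 232324
Since 232324 = 232324, confirmed.

Yes, it is a Pythagorean triple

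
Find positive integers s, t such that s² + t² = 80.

Search for s with 80 - s² a perfect square.
s = 4: 80 - 4² = 80 - 16 = 64 = 8² ✓
So s = 4, t = 8.

s = 4, t = 8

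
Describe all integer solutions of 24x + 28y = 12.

Step 1: Compute gcd(24, 28) = 4.
Since 4 divides 12, solutions exist.

Step 2: Find a particular solution using extended Euclidean algorithm.
We get x₀ = -3, y₀ = 3.
Check: 24*-3 + 28*3 = 12 = 12 ✓

Step 3: Write the general solution.
x = -3 + (28/4)t = -3 + 7t
y = 3 - (24/4)t = 3 - 6t
for any integer t.

x = -3 + 7t, y = 3 - 6t for integer t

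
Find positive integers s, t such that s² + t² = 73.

Search for s with 73 - s² a perfect square.
s = 3: 73 - 3² = 73 - 9 = 64 = 8² ✓
So s = 3, t = 8.

s = 3, t = 8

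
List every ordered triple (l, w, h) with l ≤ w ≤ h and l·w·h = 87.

Iterate l from 1 to ⌊87^(1/3)⌋. For each l dividing 87, iterate w ≥ l with w dividing 87/l, and set h = 87/(l·w).
Triples found (2): (1×1×87), (1×3×29)

(1×1×87), (1×3×29)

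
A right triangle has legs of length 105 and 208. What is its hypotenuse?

c² = a² + b² = 105² + 208² = 11025 + 43264 = 54289
c = 233

233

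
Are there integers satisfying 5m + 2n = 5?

Step 1: Compute gcd(5, 2).
gcd(5, 2) = 1

Step 2: Check divisibility.
Does 1 divide 5? 5 = 1 x 5, so yes.

By the theorem on linear Diophantine equations, 5m + 2n = 5 has integer solutions if and only if gcd(5, 2) divides 5. Since 1 | 5, solutions exist.

Yes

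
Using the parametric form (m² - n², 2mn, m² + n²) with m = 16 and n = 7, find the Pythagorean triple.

a = m² - n² = 256 - 49 = 207
b = 2mn = 2·16·7 = 224
c = m² + n² = 256 + 49 = 305
Verify: 207² + 224² = 42849 + 50176 = 93025 = 305² ✓

(207, 224, 305)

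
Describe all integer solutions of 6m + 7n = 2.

Step 1: Compute gcd(6, 7) = 1.
Since 1 divides 2, solutions exist.

Step 2: Find a particular solution using extended Euclidean algorithm.
We get m₀ = -2, n₀ = 2.
Check: 6*-2 + 7*2 = 2 = 2 ✓

Step 3: Write the general solution.
m = -2 + (7/1)t = -2 + 7t
n = 2 - (6/1)t = 2 - 6t
for any integer t.

m = -2 + 7t, n = 2 - 6t for integer t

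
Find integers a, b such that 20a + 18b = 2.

Step 1: Check solvability.
gcd(20, 18) = 2
Since 2 divides 2, solutions exist.

Step 2: Apply extended Euclidean algorithm to find gcd.
We find integers such that 20*x0 + 18*y0 = 2

Step 3: Scale the particular solution.
Multiply by 2/2 = 1:
a = 1, b = -1

Step 4: Verify.
20*(1) + 18*(-1) = 2 = 2 ✓

a = 1, b = -1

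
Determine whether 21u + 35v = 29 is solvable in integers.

Step 1: Compute gcd(21, 35).
gcd(21, 35) = 7

Step 2: Check divisibility.
Does 7 divide 29? 29 = 7 x 4 + 1, so no.

By the theorem on linear Diophantine equations, 21u + 35v = 29 has integer solutions if and only if gcd(21, 35) divides 29. Since 7 does not divide 29, no solutions exist.

No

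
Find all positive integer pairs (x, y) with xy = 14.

The positive divisors of 14 are: 1, 2, 7, 14.
Each divisor d gives the pair (d, 14/d):
(1, 14), (2, 7), (7, 2), (14, 1)

(1, 14), (2, 7), (7, 2), (14, 1)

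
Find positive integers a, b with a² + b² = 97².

We need a² + b² = 97² = 9409.
Trying: 65² + 72² = 4225 + 5184 = 9409 ✓

(65, 72, 97)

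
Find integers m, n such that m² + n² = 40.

We need to find integers m, n > 0 such that m² + n² = 40.
Trying m = 2: n² = 40 - 2² = 40 - 4 = 36
n = 6
Check: 2² + 6² = 4 + 36 = 40 ✓

40 = 2² + 6²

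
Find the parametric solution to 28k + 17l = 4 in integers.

Step 1: Compute gcd(28, 17) = 1.
Since 1 divides 4, solutions exist.

Step 2: Find a particular solution using extended Euclidean algorithm.
We get k₀ = -12, l₀ = 20.
Check: 28*-12 + 17*20 = 4 = 4 ✓

Step 3: Write the general solution.
k = -12 + (17/1)t = -12 + 17t
l = 20 - (28/1)t = 20 - 28t
for any integer t.

k = -12 + 17t, l = 20 - 28t for integer t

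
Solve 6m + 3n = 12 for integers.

Step 1: Check solvability.
gcd(6, 3) = 3
Since 3 divides 12, solutions exist.

Step 2: Apply extended Euclidean algorithm to find gcd.
We find integers such that 6*x0 + 3*y0 = 3

Step 3: Scale the particular solution.
Multiply by 12/3 = 4:
m = 0, n = 4

Step 4: Verify.
6*(0) + 3*(4) = 12 = 12 ✓

m = 0, n = 4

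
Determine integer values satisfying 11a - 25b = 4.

Step 1: Check solvability.
gcd(11, 25) = 1
Since 1 divides 4, solutions exist.

Step 2: Apply extended Euclidean algorithm to find gcd.
We find integers such that 11*x0 + 25*y0 = 1

Step 3: Scale the particular solution.
Multiply by 4/1 = 4:
a = -36, b = -16

Step 4: Verify.
11*(-36) - 25*(-16) = 4 = 4 ✓

a = -36, b = -16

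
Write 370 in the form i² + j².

We need to find integers i, j > 0 such that i² + j² = 370.
Trying i = 3: j² = 370 - 3² = 370 - 9 = 361
j = 19
Check: 3² + 19² = 9 + 361 = 370 ✓

370 = 3² + 19²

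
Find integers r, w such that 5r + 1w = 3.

Step 1: Check solvability.
gcd(5, 1) = 1
Since 1 divides 3, solutions exist.

Step 2: Apply extended Euclidean algorithm to find gcd.
We find integers such that 5*x0 + 1*y0 = 1

Step 3: Scale the particular solution.
Multiply by 3/1 = 3:
r = 0, w = 3

Step 4: Verify.
5*(0) + 1*(3) = 3 = 3 ✓

r = 0, w = 3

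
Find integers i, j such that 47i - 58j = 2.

Step 1: Check solvability.
gcd(47, 58) = 1
Since 1 divides 2, solutions exist.

Step 2: Apply extended Euclidean algorithm to find gcd.
We find integers such that 47*x0 + 58*y0 = 1

Step 3: Scale the particular solution.
Multiply by 2/1 = 2:
i = 42, j = 34

Step 4: Verify.
47*(42) - 58*(34) = 2 = 2 ✓

i = 42, j = 34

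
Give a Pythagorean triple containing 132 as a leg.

We need the other leg and hypotenuse such that 132² + x² = c².
Take x = 85, c = 157: 132² + 85² = 17424 + 7225 = 24649 = 157² ✓
Triple: (85, 132, 157)

(85, 132, 157)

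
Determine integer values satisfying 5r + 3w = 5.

Step 1: Check solvability.
gcd(5, 3) = 1
Since 1 divides 5, solutions exist.

Step 2: Apply extended Euclidean algorithm to find gcd.
We find integers such that 5*x0 + 3*y0 = 1

Step 3: Scale the particular solution.
Multiply by 5/1 = 5:
r = -5, w = 10

Step 4: Verify.
5*(-5) + 3*(10) = 5 = 5 ✓

r = -5, w = 10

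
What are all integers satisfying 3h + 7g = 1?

Step 1: Compute gcd(3, 7) = 1.
Since 1 divides 1, solutions exist.

Step 2: Find a particular solution using extended Euclidean algorithm.
We get h₀ = -2, g₀ = 1.
Check: 3*-2 + 7*1 = 1 = 1 ✓

Step 3: Write the general solution.
h = -2 + (7/1)t = -2 + 7t
g = 1 - (3/1)t = 1 - 3t
for any integer t.

h = -2 + 7t, g = 1 - 3t for integer t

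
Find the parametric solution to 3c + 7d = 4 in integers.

Step 1: Compute gcd(3, 7) = 1.
Since 1 divides 4, solutions exist.

Step 2: Find a particular solution using extended Euclidean algorithm.
We get c₀ = -8, d₀ = 4.
Check: 3*-8 + 7*4 = 4 = 4 ✓

Step 3: Write the general solution.
c = -8 + (7/1)t = -8 + 7t
d = 4 - (3/1)t = 4 - 3t
for any integer t.

c = -8 + 7t, d = 4 - 3t for integer t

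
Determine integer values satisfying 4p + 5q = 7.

Step 1: Check solvability.
gcd(4, 5) = 1
Since 1 divides 7, solutions exist.

Step 2: Apply extended Euclidean algorithm to find gcd.
We find integers such that 4*x0 + 5*y0 = 1

Step 3: Scale the particular solution.
Multiply by 7/1 = 7:
p = -7, q = 7

Step 4: Verify.
4*(-7) + 5*(7) = 7 = 7 ✓

p = -7, q = 7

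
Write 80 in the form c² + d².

We need to find integers c, d > 0 such that c² + d² = 80.
Trying c = 4: d² = 80 - 4² = 80 - 16 = 64
d = 8
Check: 4² + 8² = 16 + 64 = 80 ✓

80 = 4² + 8²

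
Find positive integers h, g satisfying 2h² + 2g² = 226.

Try small values of h and check whether (226 - 2h²)/2 is a perfect square.
h = 8: 2·8² = 128, so 2g² = 226 - 128 = 98, giving g² = 49, g = 7.
Check: 2·8² + 2·7² = 128 + 98 = 226 ✓

h = 8, g = 7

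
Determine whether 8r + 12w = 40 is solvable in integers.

Step 1: Compute gcd(8, 12).
gcd(8, 12) = 4

Step 2: Check divisibility.
Does 4 divide 40? 40 = 4 x 10, so yes.

By the theorem on linear Diophantine equations, 8r + 12w = 40 has integer solutions if and only if gcd(8, 12) divides 40. Since 4 | 40, solutions exist.

Yes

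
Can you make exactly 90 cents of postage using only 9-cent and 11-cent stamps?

We need non-negative x, y with 9x + 11y = 90.
gcd(9, 11) = 1 divides 90, so integer solutions exist.
Search for a non-negative one: x = 10 gives 11y = 90 - 90 = 0, so y = 0.
Check: 9·10 + 11·0 = 90 ✓

Yes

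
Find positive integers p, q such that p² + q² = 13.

Search for p with 13 - p² a perfect square.
p = 2: 13 - 2² = 13 - 4 = 9 = 3² ✓
So p = 2, q = 3.

p = 2, q = 3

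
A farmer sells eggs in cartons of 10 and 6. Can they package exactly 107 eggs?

We need non-negative a, b with 10a + 6b = 107.
gcd(10, 6) = 2, and 2 does not divide 107.
No integer solutions exist.

No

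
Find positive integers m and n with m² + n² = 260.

We need to find integers m, n > 0 such that m² + n² = 260.
Trying m = 2: n² = 260 - 2² = 260 - 4 = 256
n = 16
Check: 2² + 16² = 4 + 256 = 260 ✓

260 = 2² + 16²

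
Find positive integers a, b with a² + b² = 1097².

We need a² + b² = 1097² = 1203409.
Trying: 585² + 928² = 342225 + 861184 = 1203409 ✓

(585, 928, 1097)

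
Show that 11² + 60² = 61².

Compute a² + b²:
11² + 60² = 121 + 3600 = 3721
Compute c²:
61² = 3721
Since 3721 = 3721, it is a Pythagorean triple.

Yes, it is a Pythagorean triple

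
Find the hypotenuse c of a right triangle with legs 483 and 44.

c² = a² + b² = 483² + 44² = 233289 + 1936 = 235225
c = 485

485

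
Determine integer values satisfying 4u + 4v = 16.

Step 1: Check solvability.
gcd(4, 4) = 4
Since 4 divides 16, solutions exist.

Step 2: Apply extended Euclidean algorithm to find gcd.
We find integers such that 4*x0 + 4*y0 = 4

Step 3: Scale the particular solution.
Multiply by 16/4 = 4:
u = 0, v = 4

Step 4: Verify.
4*(0) + 4*(4) = 16 = 16 ✓

u = 0, v = 4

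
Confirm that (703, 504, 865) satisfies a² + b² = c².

Compute a² + b² = 703² + 504² = 494209 + 254016 = 748225
Compute c² = 865² = 748225
Since 748225 = 748225, confirmed.

Yes, it is a Pythagorean triple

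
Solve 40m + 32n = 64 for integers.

Step 1: Check solvability.
gcd(40, 32) = 8
Since 8 divides 64, solutions exist.

Step 2: Apply extended Euclidean algorithm to find gcd.
We find integers such that 40*x0 + 32*y0 = 8

Step 3: Scale the particular solution.
Multiply by 64/8 = 8:
m = 8, n = -8

Step 4: Verify.
40*(8) + 32*(-8) = 64 = 64 ✓

m = 8, n = -8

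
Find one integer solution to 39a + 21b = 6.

Step 1: Check solvability.
gcd(39, 21) = 3
Since 3 divides 6, solutions exist.

Step 2: Apply extended Euclidean algorithm to find gcd.
We find integers such that 39*x0 + 21*y0 = 3

Step 3: Scale the particular solution.
Multiply by 6/3 = 2:
a = -2, b = 4

Step 4: Verify.
39*(-2) + 21*(4) = 6 = 6 ✓

a = -2, b = 4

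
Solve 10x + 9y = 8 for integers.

Step 1: Check solvability.
gcd(10, 9) = 1
Since 1 divides 8, solutions exist.

Step 2: Apply extended Euclidean algorithm to find gcd.
We find integers such that 10*x0 + 9*y0 = 1

Step 3: Scale the particular solution.
Multiply by 8/1 = 8:
x = 8, y = -8

Step 4: Verify.
10*(8) + 9*(-8) = 8 = 8 ✓

x = 8, y = -8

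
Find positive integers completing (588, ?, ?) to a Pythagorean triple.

We need the other leg and hypotenuse such that 588² + x² = c².
Take x = 91, c = 595: 588² + 91² = 345744 + 8281 = 354025 = 595² ✓
Triple: (91, 588, 595)

(91, 588, 595)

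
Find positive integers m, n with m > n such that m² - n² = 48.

Factor: m² - n² = (m+n)(m-n) = 48.
We need two factors of 48 with the same parity.
Use m+n = 24 and m-n = 2 (product 24·2 = 48).
Adding: 2m = 26, so m = 13.
Subtracting: 2n = 22, so n = 11.
Check: 13² - 11² = 169 - 121 = 48 ✓

m = 13, n = 11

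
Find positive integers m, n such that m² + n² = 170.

Search for m with 170 - m² a perfect square.
m = 1: 170 - 1² = 170 - 1 = 169 = 13² ✓
So m = 1, n = 13.

m = 1, n = 13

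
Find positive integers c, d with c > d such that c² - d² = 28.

Factor: c² - d² = (c+d)(c-d) = 28.
We need two factors of 28 with the same parity.
Use c+d = 14 and c-d = 2 (product 14·2 = 28).
Adding: 2c = 16, so c = 8.
Subtracting: 2d = 12, so d = 6.
Check: 8² - 6² = 64 - 36 = 28 ✓

c = 8, d = 6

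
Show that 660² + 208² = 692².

Compute a² + b² = 660² + 208² = 435600 + 43264 = 478864
Compute c² = 692² = 478864
Since 478864 = 478864, confirmed.

Yes, it is a Pythagorean triple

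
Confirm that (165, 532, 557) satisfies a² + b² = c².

Compute a² + b² = 165² + 532² = 27225 + 283024 = 310249
Compute c² = 557² = 310249
Since 310249 = 310249, confirmed.

Yes, it is a Pythagorean triple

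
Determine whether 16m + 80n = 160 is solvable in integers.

Step 1: Compute gcd(16, 80).
gcd(16, 80) = 16

Step 2: Check divisibility.
Does 16 divide 160? 160 = 16 x 10, so yes.

By the theorem on linear Diophantine equations, 16m + 80n = 160 has integer solutions if and only if gcd(16, 80) divides 160. Since 16 | 160, solutions exist.

Yes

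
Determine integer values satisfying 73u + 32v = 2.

Step 1: Check solvability.
gcd(73, 32) = 1
Since 1 divides 2, solutions exist.

Step 2: Apply extended Euclidean algorithm to find gcd.
We find integers such that 73*x0 + 32*y0 = 1

Step 3: Scale the particular solution.
Multiply by 2/1 = 2:
u = -14, v = 32

Step 4: Verify.
73*(-14) + 32*(32) = 2 = 2 ✓

u = -14, v = 32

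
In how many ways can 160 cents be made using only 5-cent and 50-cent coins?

We need non-negative integers (x, y) with 5x + 50y = 160.
For each x from 0 to 32, check if (160 - 5x) is a non-negative multiple of 50.
Solutions (x, y): (2,3), (12,2), (22,1), (32,0)
Count: 4

4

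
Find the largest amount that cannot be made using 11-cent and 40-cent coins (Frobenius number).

For two coprime denominations a and b, the Frobenius number (largest value not representable as a non-negative combination) is ab - a - b.
Here gcd(11, 40) = 1, so they are coprime.
F(11, 40) = 11·40 - 11 - 40 = 440 - 51 = 389

389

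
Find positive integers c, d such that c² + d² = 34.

Search for c with 34 - c² a perfect square.
c = 3: 34 - 3² = 34 - 9 = 25 = 5² ✓
So c = 3, d = 5.

c = 3, d = 5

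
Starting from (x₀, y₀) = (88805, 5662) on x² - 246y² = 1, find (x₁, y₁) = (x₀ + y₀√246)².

Solutions to x² - Dy² = 1 are generated by powers of (x₀ + y₀√D).
The next solution satisfies x₁ + y₁√246 = (x₀ + y₀√246)², giving:
x₁ = x₀² + 246y₀² = 88805² + 246·5662² = 7886328025 + 7886328024 = 15772656049
y₁ = 2x₀y₀ = 2·88805·5662 = 1005627820

Verify: 15772656049² - 246·1005627820² = 248776678840056290401 - 248776678840056290400 = 1 ✓

x = 15772656049, y = 1005627820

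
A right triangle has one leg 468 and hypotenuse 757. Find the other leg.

a² = c² - b² = 573049 - 219024 = 354025
a = 595

595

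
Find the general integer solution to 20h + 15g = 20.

Step 1: Compute gcd(20, 15) = 5.
Since 5 divides 20, solutions exist.

Step 2: Find a particular solution using extended Euclidean algorithm.
We get h₀ = 4, g₀ = -4.
Check: 20*4 + 15*-4 = 20 = 20 ✓

Step 3: Write the general solution.
h = 4 + (15/5)t = 4 + 3t
g = -4 - (20/5)t = -4 - 4t
for any integer t.

h = 4 + 3t, g = -4 - 4t for integer t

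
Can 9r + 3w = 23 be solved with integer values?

Step 1: Compute gcd(9, 3).
gcd(9, 3) = 3

Step 2: Check divisibility.
Does 3 divide 23? 23 = 3 x 7 + 2, so no.

By the theorem on linear Diophantine equations, 9r + 3w = 23 has integer solutions if and only if gcd(9, 3) divides 23. Since 3 does not divide 23, no solutions exist.

No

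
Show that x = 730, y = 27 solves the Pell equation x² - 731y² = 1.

Compute x² = 730² = 532900
Compute 731y² = 731·27² = 731·729 = 532899
x² - 731y² = 532900 - 532899 = 1
Since this equals 1, (730, 27) is a solution.

Yes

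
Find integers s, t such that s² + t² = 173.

We need to find integers s, t > 0 such that s² + t² = 173.
Trying s = 2: t² = 173 - 2² = 173 - 4 = 169
t = 13
Check: 2² + 13² = 4 + 169 = 173 ✓

173 = 2² + 13²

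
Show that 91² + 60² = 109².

Compute a² + b²:
91² + 60² = 8281 + 3600 = 11881
Compute c²:
109² = 11881
Since 11881 = 11881, it is a Pythagorean triple.

Yes, it is a Pythagorean triple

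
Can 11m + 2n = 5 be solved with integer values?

Step 1: Compute gcd(11, 2).
gcd(11, 2) = 1

Step 2: Check divisibility.
Does 1 divide 5? 5 = 1 x 5, so yes.

By the theorem on linear Diophantine equations, 11m + 2n = 5 has integer solutions if and only if gcd(11, 2) divides 5. Since 1 | 5, solutions exist.

Yes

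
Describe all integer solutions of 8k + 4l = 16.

Step 1: Compute gcd(8, 4) = 4.
Since 4 divides 16, solutions exist.

Step 2: Find a particular solution using extended Euclidean algorithm.
We get k₀ = 0, l₀ = 4.
Check: 8*0 + 4*4 = 16 = 16 ✓

Step 3: Write the general solution.
k = 0 + (4/4)t = 0 + 1t
l = 4 - (8/4)t = 4 - 2t
for any integer t.

k = 0 + 1t, l = 4 - 2t for integer t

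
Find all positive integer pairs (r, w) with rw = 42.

The positive divisors of 42 are: 1, 2, 3, 6, 7, 14, 21, 42.
Each divisor d gives the pair (d, 42/d):
(1, 42), (2, 21), (3, 14), (6, 7), (7, 6), (14, 3), (21, 2), (42, 1)

(1, 42), (2, 21), (3, 14), (6, 7), (7, 6), (14, 3), (21, 2), (42, 1)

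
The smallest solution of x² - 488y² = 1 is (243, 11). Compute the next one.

Solutions to x² - Dy² = 1 are generated by powers of (x₀ + y₀√D).
The next solution satisfies x₁ + y₁√488 = (x₀ + y₀√488)², giving:
x₁ = x₀² + 488y₀² = 243² + 488·11² = 59049 + 59048 = 118097
y₁ = 2x₀y₀ = 2·243·11 = 5346

Verify: 118097² - 488·5346² = 13946901409 - 13946901408 = 1 ✓

x = 118097, y = 5346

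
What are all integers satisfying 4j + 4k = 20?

Step 1: Compute gcd(4, 4) = 4.
Since 4 divides 20, solutions exist.

Step 2: Find a particular solution using extended Euclidean algorithm.
We get j₀ = 0, k₀ = 5.
Check: 4*0 + 4*5 = 20 = 20 ✓

Step 3: Write the general solution.
j = 0 + (4/4)t = 0 + 1t
k = 5 - (4/4)t = 5 - 1t
for any integer t.

j = 0 + 1t, k = 5 - 1t for integer t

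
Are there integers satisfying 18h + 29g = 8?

Step 1: Compute gcd(18, 29).
gcd(18, 29) = 1

Step 2: Check divisibility.
Does 1 divide 8? 8 = 1 x 8, so yes.

By the theorem on linear Diophantine equations, 18h + 29g = 8 has integer solutions if and only if gcd(18, 29) divides 8. Since 1 | 8, solutions exist.

Yes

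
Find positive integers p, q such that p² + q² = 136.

Search for p with 136 - p² a perfect square.
p = 6: 136 - 6² = 136 - 36 = 100 = 10² ✓
So p = 6, q = 10.

p = 6, q = 10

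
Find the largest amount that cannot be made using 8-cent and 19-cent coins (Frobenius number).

For two coprime denominations a and b, the Frobenius number (largest value not representable as a non-negative combination) is ab - a - b.
Here gcd(8, 19) = 1, so they are coprime.
F(8, 19) = 8·19 - 8 - 19 = 152 - 27 = 125

125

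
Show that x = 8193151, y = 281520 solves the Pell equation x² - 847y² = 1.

Compute x² = 8193151² = 67127723308801
Compute 847y² = 847·281520² = 847·79253510400 = 67127723308800
x² - 847y² = 67127723308801 - 67127723308800 = 1
Since this equals 1, (8193151, 281520) is a solution.

Yes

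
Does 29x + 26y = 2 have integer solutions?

Step 1: Compute gcd(29, 26).
gcd(29, 26) = 1

Step 2: Check divisibility.
Does 1 divide 2? 2 = 1 x 2, so yes.

By the theorem on linear Diophantine equations, 29x + 26y = 2 has integer solutions if and only if gcd(29, 26) divides 2. Since 1 | 2, solutions exist.

Yes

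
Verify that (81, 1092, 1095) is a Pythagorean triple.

Compute a² + b² = 81² + 1092² = 6561 + 1192464 = 1199025
Compute c² = 1095² = 1199025
Since 1199025 = 1199025, confirmed.

Yes, it is a Pythagorean triple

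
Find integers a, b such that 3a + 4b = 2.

Step 1: Check solvability.
gcd(3, 4) = 1
Since 1 divides 2, solutions exist.

Step 2: Apply extended Euclidean algorithm to find gcd.
We find integers such that 3*x0 + 4*y0 = 1

Step 3: Scale the particular solution.
Multiply by 2/1 = 2:
a = -2, b = 2

Step 4: Verify.
3*(-2) + 4*(2) = 2 = 2 ✓

a = -2, b = 2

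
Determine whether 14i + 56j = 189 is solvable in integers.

Step 1: Compute gcd(14, 56).
gcd(14, 56) = 14

Step 2: Check divisibility.
Does 14 divide 189? 189 = 14 x 13 + 7, so no.

By the theorem on linear Diophantine equations, 14i + 56j = 189 has integer solutions if and only if gcd(14, 56) divides 189. Since 14 does not divide 189, no solutions exist.

No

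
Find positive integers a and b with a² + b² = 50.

We need to find integers a, b > 0 such that a² + b² = 50.
Trying a = 1: b² = 50 - 1² = 50 - 1 = 49
b = 7
Check: 1² + 7² = 1 + 49 = 50 ✓

50 = 1² + 7²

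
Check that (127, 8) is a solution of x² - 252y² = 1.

Compute x² = 127² = 16129
Compute 252y² = 252·8² = 252·64 = 16128
x² - 252y² = 16129 - 16128 = 1
Since this equals 1, (127, 8) is a solution.

Yes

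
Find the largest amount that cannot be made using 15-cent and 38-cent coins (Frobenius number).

For two coprime denominations a and b, the Frobenius number (largest value not representable as a non-negative combination) is ab - a - b.
Here gcd(15, 38) = 1, so they are coprime.
F(15, 38) = 15·38 - 15 - 38 = 570 - 53 = 517

517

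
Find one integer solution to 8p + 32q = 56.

Step 1: Check solvability.
gcd(8, 32) = 8
Since 8 divides 56, solutions exist.

Step 2: Apply extended Euclidean algorithm to find gcd.
We find integers such that 8*x0 + 32*y0 = 8

Step 3: Scale the particular solution.
Multiply by 56/8 = 7:
p = 7, q = 0

Step 4: Verify.
8*(7) + 32*(0) = 56 = 56 ✓

p = 7, q = 0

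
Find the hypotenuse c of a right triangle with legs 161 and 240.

c² = a² + b² = 161² + 240² = 25921 + 57600 = 83521
c = sqrt(83521) = 289

289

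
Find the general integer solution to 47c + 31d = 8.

Step 1: Compute gcd(47, 31) = 1.
Since 1 divides 8, solutions exist.

Step 2: Find a particular solution using extended Euclidean algorithm.
We get c₀ = 16, d₀ = -24.
Check: 47*16 + 31*-24 = 8 = 8 ✓

Step 3: Write the general solution.
c = 16 + (31/1)t = 16 + 31t
d = -24 - (47/1)t = -24 - 47t
for any integer t.

c = 16 + 31t, d = -24 - 47t for integer t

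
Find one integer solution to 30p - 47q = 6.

Step 1: Check solvability.
gcd(30, 47) = 1
Since 1 divides 6, solutions exist.

Step 2: Apply extended Euclidean algorithm to find gcd.
We find integers such that 30*x0 + 47*y0 = 1

Step 3: Scale the particular solution.
Multiply by 6/1 = 6:
p = 66, q = 42

Step 4: Verify.
30*(66) - 47*(42) = 6 = 6 ✓

p = 66, q = 42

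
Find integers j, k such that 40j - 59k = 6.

Step 1: Check solvability.
gcd(40, 59) = 1
Since 1 divides 6, solutions exist.

Step 2: Apply extended Euclidean algorithm to find gcd.
We find integers such that 40*x0 + 59*y0 = 1

Step 3: Scale the particular solution.
Multiply by 6/1 = 6:
j = -168, k = -114

Step 4: Verify.
40*(-168) - 59*(-114) = 6 = 6 ✓

j = -168, k = -114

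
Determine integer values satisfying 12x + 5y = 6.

Step 1: Check solvability.
gcd(12, 5) = 1
Since 1 divides 6, solutions exist.

Step 2: Apply extended Euclidean algorithm to find gcd.
We find integers such that 12*x0 + 5*y0 = 1

Step 3: Scale the particular solution.
Multiply by 6/1 = 6:
x = -12, y = 30

Step 4: Verify.
12*(-12) + 5*(30) = 6 = 6 ✓

x = -12, y = 30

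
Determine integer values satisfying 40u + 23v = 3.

Step 1: Check solvability.
gcd(40, 23) = 1
Since 1 divides 3, solutions exist.

Step 2: Apply extended Euclidean algorithm to find gcd.
We find integers such that 40*x0 + 23*y0 = 1

Step 3: Scale the particular solution.
Multiply by 3/1 = 3:
u = -12, v = 21

Step 4: Verify.
40*(-12) + 23*(21) = 3 = 3 ✓

u = -12, v = 21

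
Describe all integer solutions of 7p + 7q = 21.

Step 1: Compute gcd(7, 7) = 7.
Since 7 divides 21, solutions exist.

Step 2: Find a particular solution using extended Euclidean algorithm.
We get p₀ = 0, q₀ = 3.
Check: 7*0 + 7*3 = 21 = 21 ✓

Step 3: Write the general solution.
p = 0 + (7/7)t = 0 + 1t
q = 3 - (7/7)t = 3 - 1t
for any integer t.

p = 0 + 1t, q = 3 - 1t for integer t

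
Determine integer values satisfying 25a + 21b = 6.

Step 1: Check solvability.
gcd(25, 21) = 1
Since 1 divides 6, solutions exist.

Step 2: Apply extended Euclidean algorithm to find gcd.
We find integers such that 25*x0 + 21*y0 = 1

Step 3: Scale the particular solution.
Multiply by 6/1 = 6:
a = -30, b = 36

Step 4: Verify.
25*(-30) + 21*(36) = 6 = 6 ✓

a = -30, b = 36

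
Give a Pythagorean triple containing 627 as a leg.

We need the other leg and hypotenuse such that 627² + x² = c².
Take x = 364, c = 725: 627² + 364² = 393129 + 132496 = 525625 = 725² ✓
Triple: (627, 364, 725)

(627, 364, 725)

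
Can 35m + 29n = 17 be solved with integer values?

Step 1: Compute gcd(35, 29).
gcd(35, 29) = 1

Step 2: Check divisibility.
Does 1 divide 17? 17 = 1 x 17, so yes.

By the theorem on linear Diophantine equations, 35m + 29n = 17 has integer solutions if and only if gcd(35, 29) divides 17. Since 1 | 17, solutions exist.

Yes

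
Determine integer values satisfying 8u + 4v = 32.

Step 1: Check solvability.
gcd(8, 4) = 4
Since 4 divides 32, solutions exist.

Step 2: Apply extended Euclidean algorithm to find gcd.
We find integers such that 8*x0 + 4*y0 = 4

Step 3: Scale the particular solution.
Multiply by 32/4 = 8:
u = 0, v = 8

Step 4: Verify.
8*(0) + 4*(8) = 32 = 32 ✓

u = 0, v = 8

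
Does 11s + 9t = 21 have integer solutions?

Step 1: Compute gcd(11, 9).
gcd(11, 9) = 1

Step 2: Check divisibility.
Does 1 divide 21? 21 = 1 x 21, so yes.

By the theorem on linear Diophantine equations, 11s + 9t = 21 has integer solutions if and only if gcd(11, 9) divides 21. Since 1 | 21, solutions exist.

Yes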